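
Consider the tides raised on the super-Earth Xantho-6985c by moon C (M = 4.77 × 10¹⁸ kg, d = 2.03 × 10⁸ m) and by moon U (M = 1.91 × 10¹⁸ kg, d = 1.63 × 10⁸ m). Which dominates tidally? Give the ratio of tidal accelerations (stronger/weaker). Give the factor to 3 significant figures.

Moon C, by a factor of ≈ 1.29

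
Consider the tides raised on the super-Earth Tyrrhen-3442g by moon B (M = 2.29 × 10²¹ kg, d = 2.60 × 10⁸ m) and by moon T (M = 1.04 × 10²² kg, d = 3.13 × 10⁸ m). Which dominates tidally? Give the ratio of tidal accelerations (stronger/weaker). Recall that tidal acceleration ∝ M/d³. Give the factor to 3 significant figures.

Moon T, by a factor of ≈ 2.60

The tide-raising term goes as M/d³ (the gradient of a 1/d² field).
Moon B: (2.29 × 10²¹) / (2.60 × 10⁸)³ = 1.303 × 10⁻⁴
Moon T: (1.04 × 10²²) / (3.13 × 10⁸)³ = 3.392 × 10⁻⁴
Ratio (larger/smaller) = 2.60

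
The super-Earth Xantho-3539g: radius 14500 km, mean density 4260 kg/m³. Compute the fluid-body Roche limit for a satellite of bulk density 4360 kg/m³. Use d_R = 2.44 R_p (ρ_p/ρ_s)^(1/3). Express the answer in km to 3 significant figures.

d_R = 2.44 × 14500 km × (4260/4360)^(1/3)
    = 35100 km

35100 km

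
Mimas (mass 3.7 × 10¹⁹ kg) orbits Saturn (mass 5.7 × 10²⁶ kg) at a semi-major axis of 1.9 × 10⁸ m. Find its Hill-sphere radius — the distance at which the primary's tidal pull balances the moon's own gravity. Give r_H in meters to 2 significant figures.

5.3 × 10⁵ m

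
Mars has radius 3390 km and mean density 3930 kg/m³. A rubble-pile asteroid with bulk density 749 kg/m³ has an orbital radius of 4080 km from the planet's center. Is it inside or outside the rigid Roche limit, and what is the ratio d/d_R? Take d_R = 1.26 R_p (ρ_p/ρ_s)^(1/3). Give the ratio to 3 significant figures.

inside; d/d_R ≈ 0.550

d_R = 1.26 × (3390 km) × (3930/749)^(1/3) = 7422 km
d/d_R = (4080) / (7422) = 0.550
Since d/d_R < 1, the body is inside the Roche limit.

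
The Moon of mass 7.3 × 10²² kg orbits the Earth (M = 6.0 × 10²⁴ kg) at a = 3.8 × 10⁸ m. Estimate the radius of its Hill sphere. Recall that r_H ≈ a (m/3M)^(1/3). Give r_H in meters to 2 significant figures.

6.1 × 10⁷ m

r_H ≈ a (m/3M)^(1/3)
    = (3.8 × 10⁸) × (7.3 × 10²² / (3 × 6.0 × 10²⁴))^(1/3)
    = 6.1 × 10⁷ m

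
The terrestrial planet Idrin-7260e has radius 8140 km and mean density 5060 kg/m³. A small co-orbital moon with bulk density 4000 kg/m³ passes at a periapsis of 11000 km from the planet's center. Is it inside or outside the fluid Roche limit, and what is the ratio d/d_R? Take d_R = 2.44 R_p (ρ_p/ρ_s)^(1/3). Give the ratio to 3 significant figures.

inside; d/d_R ≈ 0.512

d_R = 2.44 × (8140 km) × (5060/4000)^(1/3) = 21480 km
d/d_R = (11000) / (21480) = 0.512
Since d/d_R < 1, the body is inside the Roche limit.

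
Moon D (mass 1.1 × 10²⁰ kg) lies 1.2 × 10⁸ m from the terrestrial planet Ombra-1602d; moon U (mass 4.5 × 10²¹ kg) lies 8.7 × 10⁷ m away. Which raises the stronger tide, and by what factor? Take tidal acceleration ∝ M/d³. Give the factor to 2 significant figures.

Tidal stretch scales as M/d³; compute that for each body.
Moon D: (1.1 × 10²⁰) / (1.2 × 10⁸)³ = 6.366 × 10⁻⁵
Moon U: (4.5 × 10²¹) / (8.7 × 10⁷)³ = 6.834 × 10⁻³
Ratio (larger/smaller) = 110

Moon U, by a factor of ≈ 110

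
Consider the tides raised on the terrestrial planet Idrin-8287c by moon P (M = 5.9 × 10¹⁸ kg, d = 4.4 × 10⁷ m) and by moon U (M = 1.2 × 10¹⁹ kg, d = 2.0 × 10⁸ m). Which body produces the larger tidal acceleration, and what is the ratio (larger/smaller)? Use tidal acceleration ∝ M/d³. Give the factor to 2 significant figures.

Tidal stretch scales as M/d³; compute that for each body.
Moon P: (5.9 × 10¹⁸) / (4.4 × 10⁷)³ = 6.926 × 10⁻⁵
Moon U: (1.2 × 10¹⁹) / (2.0 × 10⁸)³ = 1.500 × 10⁻⁶
Ratio (larger/smaller) = 46

Moon P, by a factor of ≈ 46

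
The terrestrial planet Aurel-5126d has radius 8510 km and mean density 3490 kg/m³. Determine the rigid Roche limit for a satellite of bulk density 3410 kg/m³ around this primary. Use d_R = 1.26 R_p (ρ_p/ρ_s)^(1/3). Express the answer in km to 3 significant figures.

10800 km

d_R = 1.26 × 8510 km × (3490/3410)^(1/3)
    = 10800 km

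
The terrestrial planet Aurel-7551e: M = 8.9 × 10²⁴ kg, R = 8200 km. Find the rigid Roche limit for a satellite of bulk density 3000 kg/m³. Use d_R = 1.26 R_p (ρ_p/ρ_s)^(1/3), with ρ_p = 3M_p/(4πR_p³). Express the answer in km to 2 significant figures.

ρ_p = 3M_p/(4πR_p³) = 3 × (8.9 × 10²⁴) / (4π × (8.2 × 10⁶ m)³) = 3900 kg/m³
d_R = 1.26 × 8200 km × (3900/3000)^(1/3)
    = 11000 km

11000 km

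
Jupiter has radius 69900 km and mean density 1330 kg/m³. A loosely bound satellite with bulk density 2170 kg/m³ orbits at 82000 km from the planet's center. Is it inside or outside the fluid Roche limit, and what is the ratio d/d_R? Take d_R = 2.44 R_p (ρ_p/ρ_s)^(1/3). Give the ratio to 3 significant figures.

inside; d/d_R ≈ 0.566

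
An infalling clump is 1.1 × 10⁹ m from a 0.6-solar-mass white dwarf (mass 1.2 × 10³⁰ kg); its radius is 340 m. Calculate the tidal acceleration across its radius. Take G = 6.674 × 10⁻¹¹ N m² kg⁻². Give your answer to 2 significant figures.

4.1 × 10⁻⁵ m/s²

Differencing GM/(d−r)² and GM/d² to first order in r/d gives 2GMr/d³.
a_tidal = 2GMr/d³
        = 2 × (6.674 × 10⁻¹¹) × (1.2 × 10³⁰) × (340) / (1.1 × 10⁹)³
        = 4.1 × 10⁻⁵ m/s²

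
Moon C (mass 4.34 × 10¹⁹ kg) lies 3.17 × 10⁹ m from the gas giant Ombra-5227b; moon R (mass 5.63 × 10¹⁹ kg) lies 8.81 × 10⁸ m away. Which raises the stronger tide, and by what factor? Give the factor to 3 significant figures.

Moon R, by a factor of ≈ 60.4

Tidal stretch scales as M/d³; compute that for each body.
Moon C: (4.34 × 10¹⁹) / (3.17 × 10⁹)³ = 1.362 × 10⁻⁹
Moon R: (5.63 × 10¹⁹) / (8.81 × 10⁸)³ = 8.233 × 10⁻⁸
Ratio (larger/smaller) = 60.4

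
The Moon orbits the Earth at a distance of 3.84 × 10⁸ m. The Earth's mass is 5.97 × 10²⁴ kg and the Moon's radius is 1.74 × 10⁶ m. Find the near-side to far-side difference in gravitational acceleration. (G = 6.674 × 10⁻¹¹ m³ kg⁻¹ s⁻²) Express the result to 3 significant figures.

Δa = 4GMr/d³
   = 4 × (6.674 × 10⁻¹¹) × (5.97 × 10²⁴) × (1.74 × 10⁶) / (3.84 × 10⁸)³
   = 4.90 × 10⁻⁵ m/s²

4.90 × 10⁻⁵ m/s²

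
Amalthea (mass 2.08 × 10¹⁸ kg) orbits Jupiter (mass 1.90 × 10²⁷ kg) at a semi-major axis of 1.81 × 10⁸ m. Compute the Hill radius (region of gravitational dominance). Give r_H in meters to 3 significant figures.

r_H ≈ a (m/3M)^(1/3)
    = (1.81 × 10⁸) × (2.08 × 10¹⁸ / (3 × 1.90 × 10²⁷))^(1/3)
    = 1.29 × 10⁵ m

1.29 × 10⁵ m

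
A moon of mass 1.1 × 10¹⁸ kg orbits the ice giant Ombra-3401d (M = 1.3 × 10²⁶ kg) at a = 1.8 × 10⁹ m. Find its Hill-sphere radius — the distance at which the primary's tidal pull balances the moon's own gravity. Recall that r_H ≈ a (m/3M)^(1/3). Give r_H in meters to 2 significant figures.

r_H ≈ a (m/3M)^(1/3)
    = (1.8 × 10⁹) × (1.1 × 10¹⁸ / (3 × 1.3 × 10²⁶))^(1/3)
    = 2.5 × 10⁶ m

2.5 × 10⁶ m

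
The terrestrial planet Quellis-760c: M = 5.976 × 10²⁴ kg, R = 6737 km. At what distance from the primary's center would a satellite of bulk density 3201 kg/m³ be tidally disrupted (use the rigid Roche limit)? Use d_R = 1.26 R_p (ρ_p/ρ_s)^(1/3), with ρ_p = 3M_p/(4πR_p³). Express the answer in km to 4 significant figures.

9625 km

ρ_p = 3M_p/(4πR_p³) = 3 × (5.976 × 10²⁴) / (4π × (6.737 × 10⁶ m)³) = 4666 kg/m³
d_R = 1.26 × 6737 km × (4666/3201)^(1/3)
    = 9625 km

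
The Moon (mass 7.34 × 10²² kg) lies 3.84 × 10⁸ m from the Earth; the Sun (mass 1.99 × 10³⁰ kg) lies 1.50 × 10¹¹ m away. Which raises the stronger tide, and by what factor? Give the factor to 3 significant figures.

The Moon, by a factor of ≈ 2.20

Compare M/d³ for the two perturbers:
The Moon: (7.34 × 10²²) / (3.84 × 10⁸)³ = 1.296 × 10⁻³
The Sun: (1.99 × 10³⁰) / (1.50 × 10¹¹)³ = 5.896 × 10⁻⁴
Ratio (larger/smaller) = 2.20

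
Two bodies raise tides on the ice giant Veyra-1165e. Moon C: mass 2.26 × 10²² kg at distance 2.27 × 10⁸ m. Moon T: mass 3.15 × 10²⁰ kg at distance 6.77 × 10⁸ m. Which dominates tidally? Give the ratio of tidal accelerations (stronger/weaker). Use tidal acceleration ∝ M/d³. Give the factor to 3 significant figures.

Moon C, by a factor of ≈ 1900

Tidal stretch scales as M/d³; compute that for each body.
Moon C: (2.26 × 10²²) / (2.27 × 10⁸)³ = 1.932 × 10⁻³
Moon T: (3.15 × 10²⁰) / (6.77 × 10⁸)³ = 1.015 × 10⁻⁶
Ratio (larger/smaller) = 1900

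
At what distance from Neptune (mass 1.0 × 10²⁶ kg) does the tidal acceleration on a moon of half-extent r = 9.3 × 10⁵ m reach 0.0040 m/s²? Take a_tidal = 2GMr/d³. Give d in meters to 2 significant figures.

2GMr/d³ = a_tidal  ⇒  d = (2GMr / a_tidal)^(1/3)
d = (2 × 6.674×10⁻¹¹ × (1.0 × 10²⁶) × (9.3 × 10⁵) / (0.0040))^(1/3)
  = 1.5 × 10⁸ m

1.5 × 10⁸ m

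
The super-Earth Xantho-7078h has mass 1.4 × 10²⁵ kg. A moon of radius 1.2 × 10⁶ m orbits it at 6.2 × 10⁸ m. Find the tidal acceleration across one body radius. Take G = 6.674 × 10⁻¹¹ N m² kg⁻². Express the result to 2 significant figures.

a_tidal = 2GMr/d³
        = 2 × (6.674 × 10⁻¹¹) × (1.4 × 10²⁵) × (1.2 × 10⁶) / (6.2 × 10⁸)³
        = 9.4 × 10⁻⁶ m/s²

9.4 × 10⁻⁶ m/s²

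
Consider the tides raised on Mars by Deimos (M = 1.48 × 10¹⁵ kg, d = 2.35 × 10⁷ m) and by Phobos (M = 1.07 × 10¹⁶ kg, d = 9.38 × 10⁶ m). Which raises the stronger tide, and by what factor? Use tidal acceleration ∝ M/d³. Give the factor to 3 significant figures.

Phobos, by a factor of ≈ 114

Tidal stretch scales as M/d³; compute that for each body.
Deimos: (1.48 × 10¹⁵) / (2.35 × 10⁷)³ = 1.140 × 10⁻⁷
Phobos: (1.07 × 10¹⁶) / (9.38 × 10⁶)³ = 1.297 × 10⁻⁵
Ratio (larger/smaller) = 114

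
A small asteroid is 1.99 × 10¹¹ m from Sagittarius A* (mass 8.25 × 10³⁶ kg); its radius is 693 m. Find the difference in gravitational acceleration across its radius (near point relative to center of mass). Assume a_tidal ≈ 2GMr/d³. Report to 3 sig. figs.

a_tidal = 2GMr/d³
        = 2 × (6.674 × 10⁻¹¹) × (8.25 × 10³⁶) × (693) / (1.99 × 10¹¹)³
        = 9.68 × 10⁻⁵ m/s²

9.68 × 10⁻⁵ m/s²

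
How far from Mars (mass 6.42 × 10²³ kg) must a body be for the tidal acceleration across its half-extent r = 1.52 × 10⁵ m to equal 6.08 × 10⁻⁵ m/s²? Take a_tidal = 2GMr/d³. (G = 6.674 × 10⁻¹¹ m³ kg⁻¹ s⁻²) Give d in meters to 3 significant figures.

5.98 × 10⁷ m

2GMr/d³ = a_tidal  ⇒  d = (2GMr / a_tidal)^(1/3)
d = (2 × 6.674×10⁻¹¹ × (6.42 × 10²³) × (1.52 × 10⁵) / (6.08 × 10⁻⁵))^(1/3)
  = 5.98 × 10⁷ m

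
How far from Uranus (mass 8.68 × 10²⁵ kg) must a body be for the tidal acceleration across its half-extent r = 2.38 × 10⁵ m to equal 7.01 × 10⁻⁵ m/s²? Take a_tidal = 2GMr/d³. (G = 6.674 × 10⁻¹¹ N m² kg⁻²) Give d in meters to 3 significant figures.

3.40 × 10⁸ m

2GMr/d³ = a_tidal  ⇒  d = (2GMr / a_tidal)^(1/3)
d = (2 × 6.674×10⁻¹¹ × (8.68 × 10²⁵) × (2.38 × 10⁵) / (7.01 × 10⁻⁵))^(1/3)
  = 3.40 × 10⁸ m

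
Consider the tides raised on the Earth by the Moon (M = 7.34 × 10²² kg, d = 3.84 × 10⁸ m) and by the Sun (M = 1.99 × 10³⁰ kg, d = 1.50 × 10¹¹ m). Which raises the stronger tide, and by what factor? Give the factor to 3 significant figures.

The Moon, by a factor of ≈ 2.20

The tide-raising term goes as M/d³ (the gradient of a 1/d² field).
The Moon: (7.34 × 10²²) / (3.84 × 10⁸)³ = 1.296 × 10⁻³
The Sun: (1.99 × 10³⁰) / (1.50 × 10¹¹)³ = 5.896 × 10⁻⁴
Ratio (larger/smaller) = 2.20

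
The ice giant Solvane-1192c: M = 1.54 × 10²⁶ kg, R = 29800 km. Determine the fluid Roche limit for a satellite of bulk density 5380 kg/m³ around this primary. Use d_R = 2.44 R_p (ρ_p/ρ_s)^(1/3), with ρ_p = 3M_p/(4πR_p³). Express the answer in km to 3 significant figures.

ρ_p = 3M_p/(4πR_p³) = 3 × (1.54 × 10²⁶) / (4π × (2.98 × 10⁷ m)³) = 1390 kg/m³
d_R = 2.44 × 29800 km × (1390/5380)^(1/3)
    = 46300 km

46300 km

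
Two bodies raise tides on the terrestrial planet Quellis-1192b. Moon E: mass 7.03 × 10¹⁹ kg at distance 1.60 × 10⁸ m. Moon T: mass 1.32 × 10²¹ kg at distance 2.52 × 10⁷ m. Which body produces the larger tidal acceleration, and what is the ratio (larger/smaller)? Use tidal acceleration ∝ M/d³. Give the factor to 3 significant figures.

Tidal stretch scales as M/d³; compute that for each body.
Moon E: (7.03 × 10¹⁹) / (1.60 × 10⁸)³ = 1.716 × 10⁻⁵
Moon T: (1.32 × 10²¹) / (2.52 × 10⁷)³ = 8.248 × 10⁻²
Ratio (larger/smaller) = 4810

Moon T, by a factor of ≈ 4810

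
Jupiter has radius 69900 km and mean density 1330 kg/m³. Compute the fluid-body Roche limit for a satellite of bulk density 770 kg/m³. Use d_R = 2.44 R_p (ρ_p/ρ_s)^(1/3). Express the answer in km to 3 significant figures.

2.05 × 10⁵ km

d_R = 2.44 × 69900 km × (1330/770)^(1/3)
    = 2.05 × 10⁵ km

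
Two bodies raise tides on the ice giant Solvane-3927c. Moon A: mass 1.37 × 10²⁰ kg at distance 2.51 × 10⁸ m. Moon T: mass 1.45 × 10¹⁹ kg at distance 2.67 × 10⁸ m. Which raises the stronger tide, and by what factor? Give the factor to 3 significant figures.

Moon A, by a factor of ≈ 11.4

The tide-raising term goes as M/d³ (the gradient of a 1/d² field).
Moon A: (1.37 × 10²⁰) / (2.51 × 10⁸)³ = 8.664 × 10⁻⁶
Moon T: (1.45 × 10¹⁹) / (2.67 × 10⁸)³ = 7.618 × 10⁻⁷
Ratio (larger/smaller) = 11.4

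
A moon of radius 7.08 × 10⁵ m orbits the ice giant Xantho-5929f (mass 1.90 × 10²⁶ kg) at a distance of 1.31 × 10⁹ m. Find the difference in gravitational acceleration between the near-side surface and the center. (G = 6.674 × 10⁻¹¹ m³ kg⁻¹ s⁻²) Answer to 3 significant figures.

7.99 × 10⁻⁶ m/s²

Δa = 2GMr/d³
   = 2 × (6.674 × 10⁻¹¹) × (1.90 × 10²⁶) × (7.08 × 10⁵) / (1.31 × 10⁹)³
   = 7.99 × 10⁻⁶ m/s²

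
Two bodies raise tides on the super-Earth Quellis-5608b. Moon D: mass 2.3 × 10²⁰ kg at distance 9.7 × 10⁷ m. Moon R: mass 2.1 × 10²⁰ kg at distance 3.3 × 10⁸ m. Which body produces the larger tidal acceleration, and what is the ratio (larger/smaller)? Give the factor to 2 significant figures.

Compare M/d³ for the two perturbers:
Moon D: (2.3 × 10²⁰) / (9.7 × 10⁷)³ = 2.520 × 10⁻⁴
Moon R: (2.1 × 10²⁰) / (3.3 × 10⁸)³ = 5.844 × 10⁻⁶
Ratio (larger/smaller) = 43

Moon D, by a factor of ≈ 43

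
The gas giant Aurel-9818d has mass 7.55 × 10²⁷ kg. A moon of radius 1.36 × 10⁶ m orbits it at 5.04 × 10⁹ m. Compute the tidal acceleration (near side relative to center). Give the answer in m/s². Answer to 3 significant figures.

1.07 × 10⁻⁵ m/s²

The tidal stretch is the gradient of GM/d² times the body's extent r, hence the 1/d³ dependence.
Δg = 2GMr/d³
   = 2 × (6.674 × 10⁻¹¹) × (7.55 × 10²⁷) × (1.36 × 10⁶) / (5.04 × 10⁹)³
   = 1.07 × 10⁻⁵ m/s²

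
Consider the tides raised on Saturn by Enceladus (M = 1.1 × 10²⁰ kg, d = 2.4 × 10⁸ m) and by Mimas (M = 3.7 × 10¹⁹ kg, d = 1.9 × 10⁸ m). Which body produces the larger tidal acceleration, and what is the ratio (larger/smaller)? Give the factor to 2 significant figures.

Tidal stretch scales as M/d³; compute that for each body.
Enceladus: (1.1 × 10²⁰) / (2.4 × 10⁸)³ = 7.957 × 10⁻⁶
Mimas: (3.7 × 10¹⁹) / (1.9 × 10⁸)³ = 5.394 × 10⁻⁶
Ratio (larger/smaller) = 1.5

Enceladus, by a factor of ≈ 1.5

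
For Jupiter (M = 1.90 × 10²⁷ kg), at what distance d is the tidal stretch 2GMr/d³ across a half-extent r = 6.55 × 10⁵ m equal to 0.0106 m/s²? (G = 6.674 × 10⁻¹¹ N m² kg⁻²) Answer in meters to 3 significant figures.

2.50 × 10⁸ m

2GMr/d³ = a_tidal  ⇒  d = (2GMr / a_tidal)^(1/3)
d = (2 × 6.674×10⁻¹¹ × (1.90 × 10²⁷) × (6.55 × 10⁵) / (0.0106))^(1/3)
  = 2.50 × 10⁸ m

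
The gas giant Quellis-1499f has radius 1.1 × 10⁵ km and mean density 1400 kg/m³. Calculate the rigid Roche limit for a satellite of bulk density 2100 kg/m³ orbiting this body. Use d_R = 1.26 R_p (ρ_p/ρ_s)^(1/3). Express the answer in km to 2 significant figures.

d_R = 1.26 × 1.1 × 10⁵ km × (1400/2100)^(1/3)
    = 1.2 × 10⁵ km

1.2 × 10⁵ km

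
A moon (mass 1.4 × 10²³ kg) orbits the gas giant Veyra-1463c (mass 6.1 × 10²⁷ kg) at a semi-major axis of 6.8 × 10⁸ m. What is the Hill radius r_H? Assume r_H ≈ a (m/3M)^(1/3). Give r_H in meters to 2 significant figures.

1.3 × 10⁷ m

r_H ≈ a (m/3M)^(1/3)
    = (6.8 × 10⁸) × (1.4 × 10²³ / (3 × 6.1 × 10²⁷))^(1/3)
    = 1.3 × 10⁷ m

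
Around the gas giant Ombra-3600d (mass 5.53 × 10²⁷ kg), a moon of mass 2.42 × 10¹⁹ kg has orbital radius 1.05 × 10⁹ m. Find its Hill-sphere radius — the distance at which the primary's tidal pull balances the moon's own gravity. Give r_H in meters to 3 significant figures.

1.19 × 10⁶ m

r_H ≈ a (m/3M)^(1/3)
    = (1.05 × 10⁹) × (2.42 × 10¹⁹ / (3 × 5.53 × 10²⁷))^(1/3)
    = 1.19 × 10⁶ m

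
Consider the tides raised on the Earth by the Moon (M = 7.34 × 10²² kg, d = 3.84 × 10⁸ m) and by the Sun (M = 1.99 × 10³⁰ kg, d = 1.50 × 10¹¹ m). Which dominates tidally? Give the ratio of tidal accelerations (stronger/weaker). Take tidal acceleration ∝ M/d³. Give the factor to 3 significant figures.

Tidal stretch scales as M/d³; compute that for each body.
The Moon: (7.34 × 10²²) / (3.84 × 10⁸)³ = 1.296 × 10⁻³
The Sun: (1.99 × 10³⁰) / (1.50 × 10¹¹)³ = 5.896 × 10⁻⁴
Ratio (larger/smaller) = 2.20

The Moon, by a factor of ≈ 2.20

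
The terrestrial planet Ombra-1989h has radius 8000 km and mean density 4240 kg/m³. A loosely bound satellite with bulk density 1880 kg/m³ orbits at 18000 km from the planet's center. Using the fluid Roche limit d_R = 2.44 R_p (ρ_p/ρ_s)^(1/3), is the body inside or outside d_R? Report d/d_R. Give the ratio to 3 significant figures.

d_R = 2.44 × (8000 km) × (4240/1880)^(1/3) = 25600 km
d/d_R = (18000) / (25600) = 0.703
Since d/d_R < 1, the body is inside the Roche limit.

inside; d/d_R ≈ 0.703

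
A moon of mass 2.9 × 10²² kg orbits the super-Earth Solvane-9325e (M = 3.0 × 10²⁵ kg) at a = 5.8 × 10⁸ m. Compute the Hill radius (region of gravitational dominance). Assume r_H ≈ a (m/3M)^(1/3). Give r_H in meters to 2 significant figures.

4.0 × 10⁷ m

r_H ≈ a (m/3M)^(1/3)
    = (5.8 × 10⁸) × (2.9 × 10²² / (3 × 3.0 × 10²⁵))^(1/3)
    = 4.0 × 10⁷ m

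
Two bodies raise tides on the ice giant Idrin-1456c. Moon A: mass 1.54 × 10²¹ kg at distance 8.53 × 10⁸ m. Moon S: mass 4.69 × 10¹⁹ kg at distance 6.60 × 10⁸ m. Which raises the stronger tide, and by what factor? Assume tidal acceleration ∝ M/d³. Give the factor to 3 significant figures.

Compare M/d³ for the two perturbers:
Moon A: (1.54 × 10²¹) / (8.53 × 10⁸)³ = 2.481 × 10⁻⁶
Moon S: (4.69 × 10¹⁹) / (6.60 × 10⁸)³ = 1.631 × 10⁻⁷
Ratio (larger/smaller) = 15.2

Moon A, by a factor of ≈ 15.2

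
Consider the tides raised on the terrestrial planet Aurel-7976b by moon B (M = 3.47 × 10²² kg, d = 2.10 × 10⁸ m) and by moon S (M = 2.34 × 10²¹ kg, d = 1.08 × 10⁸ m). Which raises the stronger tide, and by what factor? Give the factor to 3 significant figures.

Tidal acceleration ∝ M/d³, so compare M/d³ for each.
Moon B: (3.47 × 10²²) / (2.10 × 10⁸)³ = 3.747 × 10⁻³
Moon S: (2.34 × 10²¹) / (1.08 × 10⁸)³ = 1.858 × 10⁻³
Ratio (larger/smaller) = 2.02

Moon B, by a factor of ≈ 2.02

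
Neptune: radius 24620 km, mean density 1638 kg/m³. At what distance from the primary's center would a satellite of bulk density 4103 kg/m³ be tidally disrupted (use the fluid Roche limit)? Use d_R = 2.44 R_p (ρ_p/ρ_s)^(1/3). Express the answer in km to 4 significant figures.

d_R = 2.44 × 24620 km × (1638/4103)^(1/3)
    = 44230 km

44230 km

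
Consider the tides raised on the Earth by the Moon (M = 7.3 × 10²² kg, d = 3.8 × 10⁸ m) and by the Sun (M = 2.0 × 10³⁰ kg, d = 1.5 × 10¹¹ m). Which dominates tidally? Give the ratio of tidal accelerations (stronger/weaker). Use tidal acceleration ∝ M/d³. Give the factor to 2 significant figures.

The Moon, by a factor of ≈ 2.2

Compare M/d³ for the two perturbers:
The Moon: (7.3 × 10²²) / (3.8 × 10⁸)³ = 1.330 × 10⁻³
The Sun: (2.0 × 10³⁰) / (1.5 × 10¹¹)³ = 5.926 × 10⁻⁴
Ratio (larger/smaller) = 2.2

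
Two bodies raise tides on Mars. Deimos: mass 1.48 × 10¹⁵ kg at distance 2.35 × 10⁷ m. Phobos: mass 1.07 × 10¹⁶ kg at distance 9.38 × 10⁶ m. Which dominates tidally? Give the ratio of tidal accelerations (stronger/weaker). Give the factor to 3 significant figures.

Phobos, by a factor of ≈ 114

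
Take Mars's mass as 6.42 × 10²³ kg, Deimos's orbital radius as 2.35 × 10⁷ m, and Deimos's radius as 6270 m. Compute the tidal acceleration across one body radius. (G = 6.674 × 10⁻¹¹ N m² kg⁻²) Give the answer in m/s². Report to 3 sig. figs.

4.14 × 10⁻⁵ m/s²

Since r ≪ d, expand the inverse-square field across one radius to get the leading 2GMr/d³ term.
a_tidal = 2GMr/d³
        = 2 × (6.674 × 10⁻¹¹) × (6.42 × 10²³) × (6270) / (2.35 × 10⁷)³
        = 4.14 × 10⁻⁵ m/s²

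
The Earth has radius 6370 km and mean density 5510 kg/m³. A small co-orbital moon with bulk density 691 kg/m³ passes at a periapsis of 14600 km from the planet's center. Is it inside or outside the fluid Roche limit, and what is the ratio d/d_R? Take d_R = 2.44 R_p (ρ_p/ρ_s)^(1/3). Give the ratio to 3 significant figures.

inside; d/d_R ≈ 0.470

d_R = 2.44 × (6370 km) × (5510/691)^(1/3) = 31050 km
d/d_R = (14600) / (31050) = 0.470
Since d/d_R < 1, the body is inside the Roche limit.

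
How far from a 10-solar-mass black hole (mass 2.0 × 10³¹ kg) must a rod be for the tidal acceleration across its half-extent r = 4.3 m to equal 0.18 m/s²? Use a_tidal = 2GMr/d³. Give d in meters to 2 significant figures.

4.0 × 10⁷ m

2GMr/d³ = a_tidal  ⇒  d = (2GMr / a_tidal)^(1/3)
d = (2 × 6.674×10⁻¹¹ × (2.0 × 10³¹) × (4.3) / (0.18))^(1/3)
  = 4.0 × 10⁷ m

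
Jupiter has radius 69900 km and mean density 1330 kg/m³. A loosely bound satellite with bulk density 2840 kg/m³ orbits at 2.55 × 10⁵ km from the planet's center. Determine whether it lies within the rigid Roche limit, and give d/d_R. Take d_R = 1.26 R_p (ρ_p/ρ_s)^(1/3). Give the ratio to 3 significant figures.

outside; d/d_R ≈ 3.73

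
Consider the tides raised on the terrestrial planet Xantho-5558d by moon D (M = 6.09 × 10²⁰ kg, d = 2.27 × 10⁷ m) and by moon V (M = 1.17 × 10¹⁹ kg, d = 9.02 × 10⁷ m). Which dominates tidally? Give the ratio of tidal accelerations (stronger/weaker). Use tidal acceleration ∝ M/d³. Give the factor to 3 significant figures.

Tidal stretch scales as M/d³; compute that for each body.
Moon D: (6.09 × 10²⁰) / (2.27 × 10⁷)³ = 5.206 × 10⁻²
Moon V: (1.17 × 10¹⁹) / (9.02 × 10⁷)³ = 1.594 × 10⁻⁵
Ratio (larger/smaller) = 3270

Moon D, by a factor of ≈ 3270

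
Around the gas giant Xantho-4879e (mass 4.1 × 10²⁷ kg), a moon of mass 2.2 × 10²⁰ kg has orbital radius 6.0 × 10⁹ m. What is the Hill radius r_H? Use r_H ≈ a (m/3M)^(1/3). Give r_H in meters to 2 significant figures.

1.6 × 10⁷ m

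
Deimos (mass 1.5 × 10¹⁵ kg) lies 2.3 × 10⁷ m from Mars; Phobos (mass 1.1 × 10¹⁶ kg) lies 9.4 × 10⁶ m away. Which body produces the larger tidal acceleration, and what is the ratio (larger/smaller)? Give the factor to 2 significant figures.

Phobos, by a factor of ≈ 110

Tidal stretch scales as M/d³; compute that for each body.
Deimos: (1.5 × 10¹⁵) / (2.3 × 10⁷)³ = 1.233 × 10⁻⁷
Phobos: (1.1 × 10¹⁶) / (9.4 × 10⁶)³ = 1.324 × 10⁻⁵
Ratio (larger/smaller) = 110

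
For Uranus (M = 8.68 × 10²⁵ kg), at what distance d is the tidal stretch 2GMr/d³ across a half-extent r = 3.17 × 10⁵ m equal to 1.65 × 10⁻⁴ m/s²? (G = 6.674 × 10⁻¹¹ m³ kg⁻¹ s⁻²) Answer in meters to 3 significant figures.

2.81 × 10⁸ m

2GMr/d³ = a_tidal  ⇒  d = (2GMr / a_tidal)^(1/3)
d = (2 × 6.674×10⁻¹¹ × (8.68 × 10²⁵) × (3.17 × 10⁵) / (1.65 × 10⁻⁴))^(1/3)
  = 2.81 × 10⁸ m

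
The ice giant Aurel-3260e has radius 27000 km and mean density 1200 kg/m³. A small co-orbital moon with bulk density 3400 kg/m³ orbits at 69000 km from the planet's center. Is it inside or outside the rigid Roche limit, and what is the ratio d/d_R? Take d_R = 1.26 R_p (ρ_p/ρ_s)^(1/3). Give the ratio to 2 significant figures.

outside; d/d_R ≈ 2.9

d_R = 1.26 × (27000 km) × (1200/3400)^(1/3) = 24040 km
d/d_R = (69000) / (24040) = 2.9
Since d/d_R > 1, the body is outside the Roche limit.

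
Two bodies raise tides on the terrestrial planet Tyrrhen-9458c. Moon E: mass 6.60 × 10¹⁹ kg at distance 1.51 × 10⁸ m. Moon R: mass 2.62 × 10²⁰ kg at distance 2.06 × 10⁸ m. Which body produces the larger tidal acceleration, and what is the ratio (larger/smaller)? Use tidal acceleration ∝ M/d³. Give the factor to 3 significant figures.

Moon R, by a factor of ≈ 1.56

Compare M/d³ for the two perturbers:
Moon E: (6.60 × 10¹⁹) / (1.51 × 10⁸)³ = 1.917 × 10⁻⁵
Moon R: (2.62 × 10²⁰) / (2.06 × 10⁸)³ = 2.997 × 10⁻⁵
Ratio (larger/smaller) = 1.56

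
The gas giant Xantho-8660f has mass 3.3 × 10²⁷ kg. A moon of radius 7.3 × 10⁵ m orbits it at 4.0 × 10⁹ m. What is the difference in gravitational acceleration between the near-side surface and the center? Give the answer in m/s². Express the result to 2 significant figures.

Differencing GM/(d−r)² and GM/d² to first order in r/d gives 2GMr/d³.
Δg = 2GMr/d³
   = 2 × (6.674 × 10⁻¹¹) × (3.3 × 10²⁷) × (7.3 × 10⁵) / (4.0 × 10⁹)³
   = 5.0 × 10⁻⁶ m/s²

5.0 × 10⁻⁶ m/s²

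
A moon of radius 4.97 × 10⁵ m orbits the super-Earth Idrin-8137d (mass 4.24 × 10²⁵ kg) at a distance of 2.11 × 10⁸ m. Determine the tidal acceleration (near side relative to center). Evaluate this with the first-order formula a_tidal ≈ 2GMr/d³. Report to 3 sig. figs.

2.99 × 10⁻⁴ m/s²

Δg = 2GMr/d³
   = 2 × (6.674 × 10⁻¹¹) × (4.24 × 10²⁵) × (4.97 × 10⁵) / (2.11 × 10⁸)³
   = 2.99 × 10⁻⁴ m/s²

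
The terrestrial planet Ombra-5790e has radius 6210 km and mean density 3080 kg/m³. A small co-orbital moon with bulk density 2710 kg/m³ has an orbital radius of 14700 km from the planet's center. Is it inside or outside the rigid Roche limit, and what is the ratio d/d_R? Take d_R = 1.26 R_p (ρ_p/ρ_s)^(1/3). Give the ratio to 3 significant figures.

d_R = 1.26 × (6210 km) × (3080/2710)^(1/3) = 8166 km
d/d_R = (14700) / (8166) = 1.80
Since d/d_R > 1, the body is outside the Roche limit.

outside; d/d_R ≈ 1.80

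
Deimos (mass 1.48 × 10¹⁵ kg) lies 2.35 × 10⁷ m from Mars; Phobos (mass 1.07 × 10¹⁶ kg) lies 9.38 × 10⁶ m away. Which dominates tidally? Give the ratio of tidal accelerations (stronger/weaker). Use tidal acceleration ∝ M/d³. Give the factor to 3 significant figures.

Phobos, by a factor of ≈ 114

Compare M/d³ for the two perturbers:
Deimos: (1.48 × 10¹⁵) / (2.35 × 10⁷)³ = 1.140 × 10⁻⁷
Phobos: (1.07 × 10¹⁶) / (9.38 × 10⁶)³ = 1.297 × 10⁻⁵
Ratio (larger/smaller) = 114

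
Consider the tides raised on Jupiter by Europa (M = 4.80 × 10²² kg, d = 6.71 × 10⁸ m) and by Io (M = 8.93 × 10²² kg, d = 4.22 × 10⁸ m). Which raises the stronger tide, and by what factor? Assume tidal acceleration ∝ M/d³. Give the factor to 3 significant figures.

Tidal acceleration ∝ M/d³, so compare M/d³ for each.
Europa: (4.80 × 10²²) / (6.71 × 10⁸)³ = 1.589 × 10⁻⁴
Io: (8.93 × 10²²) / (4.22 × 10⁸)³ = 1.188 × 10⁻³
Ratio (larger/smaller) = 7.48

Io, by a factor of ≈ 7.48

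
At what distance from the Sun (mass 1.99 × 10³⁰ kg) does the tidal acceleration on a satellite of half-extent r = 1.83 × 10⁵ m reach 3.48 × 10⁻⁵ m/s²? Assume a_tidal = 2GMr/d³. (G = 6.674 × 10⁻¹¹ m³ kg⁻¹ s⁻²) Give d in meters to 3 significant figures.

1.12 × 10¹⁰ m

2GMr/d³ = a_tidal  ⇒  d = (2GMr / a_tidal)^(1/3)
d = (2 × 6.674×10⁻¹¹ × (1.99 × 10³⁰) × (1.83 × 10⁵) / (3.48 × 10⁻⁵))^(1/3)
  = 1.12 × 10¹⁰ m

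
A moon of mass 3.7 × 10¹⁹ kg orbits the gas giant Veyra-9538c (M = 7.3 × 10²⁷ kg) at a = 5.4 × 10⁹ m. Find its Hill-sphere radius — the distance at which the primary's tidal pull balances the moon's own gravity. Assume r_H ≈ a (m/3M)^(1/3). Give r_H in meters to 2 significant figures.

r_H ≈ a (m/3M)^(1/3)
    = (5.4 × 10⁹) × (3.7 × 10¹⁹ / (3 × 7.3 × 10²⁷))^(1/3)
    = 6.4 × 10⁶ m

6.4 × 10⁶ m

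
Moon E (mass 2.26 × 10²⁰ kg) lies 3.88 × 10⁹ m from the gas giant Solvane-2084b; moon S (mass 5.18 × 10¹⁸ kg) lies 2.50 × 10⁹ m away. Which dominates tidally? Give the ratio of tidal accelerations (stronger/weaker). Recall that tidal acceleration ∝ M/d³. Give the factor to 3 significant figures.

Moon E, by a factor of ≈ 11.7

The tide-raising term goes as M/d³ (the gradient of a 1/d² field).
Moon E: (2.26 × 10²⁰) / (3.88 × 10⁹)³ = 3.869 × 10⁻⁹
Moon S: (5.18 × 10¹⁸) / (2.50 × 10⁹)³ = 3.315 × 10⁻¹⁰
Ratio (larger/smaller) = 11.7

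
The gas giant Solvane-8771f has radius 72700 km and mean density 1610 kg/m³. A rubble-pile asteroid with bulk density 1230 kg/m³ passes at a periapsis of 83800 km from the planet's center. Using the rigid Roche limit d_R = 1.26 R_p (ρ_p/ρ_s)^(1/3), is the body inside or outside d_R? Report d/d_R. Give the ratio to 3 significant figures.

inside; d/d_R ≈ 0.836

d_R = 1.26 × (72700 km) × (1610/1230)^(1/3) = 1.002 × 10⁵ km
d/d_R = (83800) / (1.002 × 10⁵) = 0.836
Since d/d_R < 1, the body is inside the Roche limit.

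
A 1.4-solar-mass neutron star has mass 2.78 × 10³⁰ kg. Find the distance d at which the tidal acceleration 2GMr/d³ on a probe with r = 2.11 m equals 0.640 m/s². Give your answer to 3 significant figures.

2GMr/d³ = a_tidal  ⇒  d = (2GMr / a_tidal)^(1/3)
d = (2 × 6.674×10⁻¹¹ × (2.78 × 10³⁰) × (2.11) / (0.640))^(1/3)
  = 1.07 × 10⁷ m

1.07 × 10⁷ m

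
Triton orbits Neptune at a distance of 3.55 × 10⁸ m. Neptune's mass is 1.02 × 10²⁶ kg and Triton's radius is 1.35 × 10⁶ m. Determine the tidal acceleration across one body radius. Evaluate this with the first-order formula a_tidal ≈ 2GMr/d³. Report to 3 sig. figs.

4.11 × 10⁻⁴ m/s²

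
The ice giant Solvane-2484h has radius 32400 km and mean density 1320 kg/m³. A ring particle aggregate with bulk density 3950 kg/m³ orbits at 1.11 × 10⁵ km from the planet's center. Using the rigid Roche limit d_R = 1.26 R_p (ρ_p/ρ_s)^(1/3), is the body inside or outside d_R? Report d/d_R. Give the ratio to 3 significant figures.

d_R = 1.26 × (32400 km) × (1320/3950)^(1/3) = 28330 km
d/d_R = (1.11 × 10⁵) / (28330) = 3.92
Since d/d_R > 1, the body is outside the Roche limit.

outside; d/d_R ≈ 3.92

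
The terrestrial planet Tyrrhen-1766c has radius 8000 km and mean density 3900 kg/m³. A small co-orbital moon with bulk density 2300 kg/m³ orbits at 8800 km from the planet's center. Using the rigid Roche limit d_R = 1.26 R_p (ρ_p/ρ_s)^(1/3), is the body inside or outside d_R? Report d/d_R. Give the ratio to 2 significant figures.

d_R = 1.26 × (8000 km) × (3900/2300)^(1/3) = 12020 km
d/d_R = (8800) / (12020) = 0.73
Since d/d_R < 1, the body is inside the Roche limit.

inside; d/d_R ≈ 0.73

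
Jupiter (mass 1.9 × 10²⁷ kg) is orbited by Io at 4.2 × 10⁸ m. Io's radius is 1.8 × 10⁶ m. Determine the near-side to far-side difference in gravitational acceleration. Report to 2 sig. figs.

a_tidal = 4GMr/d³
        = 4 × (6.674 × 10⁻¹¹) × (1.9 × 10²⁷) × (1.8 × 10⁶) / (4.2 × 10⁸)³
        = 1.2 × 10⁻² m/s²

1.2 × 10⁻² m/s²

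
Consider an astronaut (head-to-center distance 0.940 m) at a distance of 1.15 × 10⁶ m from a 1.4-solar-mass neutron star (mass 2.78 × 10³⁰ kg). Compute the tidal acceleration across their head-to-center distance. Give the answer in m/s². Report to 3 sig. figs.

2.29 × 10² m/s²

The tidal stretch is the gradient of GM/d² times the body's extent r, hence the 1/d³ dependence.
Δa = 2GMr/d³
   = 2 × (6.674 × 10⁻¹¹) × (2.78 × 10³⁰) × (0.940) / (1.15 × 10⁶)³
   = 2.29 × 10² m/s²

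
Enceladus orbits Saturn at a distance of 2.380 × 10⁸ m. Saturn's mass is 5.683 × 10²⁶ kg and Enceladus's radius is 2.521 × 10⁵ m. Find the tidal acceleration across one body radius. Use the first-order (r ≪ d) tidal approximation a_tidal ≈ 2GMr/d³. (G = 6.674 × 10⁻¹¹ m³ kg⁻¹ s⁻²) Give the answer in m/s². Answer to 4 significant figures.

Since r ≪ d, expand the inverse-square field across one radius to get the leading 2GMr/d³ term.
Δa = 2GMr/d³
   = 2 × (6.674 × 10⁻¹¹) × (5.683 × 10²⁶) × (2.521 × 10⁵) / (2.380 × 10⁸)³
   = 1.419 × 10⁻³ m/s²

1.419 × 10⁻³ m/s²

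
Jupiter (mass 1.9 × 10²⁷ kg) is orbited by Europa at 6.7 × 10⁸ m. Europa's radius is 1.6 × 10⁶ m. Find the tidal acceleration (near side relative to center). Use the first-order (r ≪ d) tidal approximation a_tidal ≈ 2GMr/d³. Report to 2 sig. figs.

1.3 × 10⁻³ m/s²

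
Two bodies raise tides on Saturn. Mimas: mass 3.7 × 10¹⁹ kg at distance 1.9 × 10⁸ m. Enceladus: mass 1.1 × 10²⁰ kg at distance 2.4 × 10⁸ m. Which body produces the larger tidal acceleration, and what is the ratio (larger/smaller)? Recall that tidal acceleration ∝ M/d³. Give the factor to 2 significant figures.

Enceladus, by a factor of ≈ 1.5

Compare M/d³ for the two perturbers:
Mimas: (3.7 × 10¹⁹) / (1.9 × 10⁸)³ = 5.394 × 10⁻⁶
Enceladus: (1.1 × 10²⁰) / (2.4 × 10⁸)³ = 7.957 × 10⁻⁶
Ratio (larger/smaller) = 1.5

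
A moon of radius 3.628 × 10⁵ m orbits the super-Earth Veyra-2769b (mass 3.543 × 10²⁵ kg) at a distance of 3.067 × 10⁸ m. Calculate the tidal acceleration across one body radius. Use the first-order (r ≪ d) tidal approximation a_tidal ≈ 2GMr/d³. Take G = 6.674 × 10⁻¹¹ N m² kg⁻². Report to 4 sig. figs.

Δa = 2GMr/d³
   = 2 × (6.674 × 10⁻¹¹) × (3.543 × 10²⁵) × (3.628 × 10⁵) / (3.067 × 10⁸)³
   = 5.947 × 10⁻⁵ m/s²

5.947 × 10⁻⁵ m/s²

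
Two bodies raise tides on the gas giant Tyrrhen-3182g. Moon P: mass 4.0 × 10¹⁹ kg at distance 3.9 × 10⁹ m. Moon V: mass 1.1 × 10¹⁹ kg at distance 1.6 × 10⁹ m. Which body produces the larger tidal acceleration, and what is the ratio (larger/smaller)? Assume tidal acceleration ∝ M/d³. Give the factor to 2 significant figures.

The tide-raising term goes as M/d³ (the gradient of a 1/d² field).
Moon P: (4.0 × 10¹⁹) / (3.9 × 10⁹)³ = 6.743 × 10⁻¹⁰
Moon V: (1.1 × 10¹⁹) / (1.6 × 10⁹)³ = 2.686 × 10⁻⁹
Ratio (larger/smaller) = 4.0

Moon V, by a factor of ≈ 4.0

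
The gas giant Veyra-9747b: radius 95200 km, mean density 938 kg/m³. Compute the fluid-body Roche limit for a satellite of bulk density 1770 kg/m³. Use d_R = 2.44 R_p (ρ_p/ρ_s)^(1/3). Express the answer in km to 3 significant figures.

1.88 × 10⁵ km

d_R = 2.44 × 95200 km × (938/1770)^(1/3)
    = 1.88 × 10⁵ km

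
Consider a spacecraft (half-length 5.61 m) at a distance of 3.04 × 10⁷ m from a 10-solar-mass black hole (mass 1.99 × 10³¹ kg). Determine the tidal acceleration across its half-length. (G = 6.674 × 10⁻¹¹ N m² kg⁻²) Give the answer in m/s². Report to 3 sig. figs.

Δa = 2GMr/d³
   = 2 × (6.674 × 10⁻¹¹) × (1.99 × 10³¹) × (5.61) / (3.04 × 10⁷)³
   = 5.30 × 10⁻¹ m/s²

5.30 × 10⁻¹ m/s²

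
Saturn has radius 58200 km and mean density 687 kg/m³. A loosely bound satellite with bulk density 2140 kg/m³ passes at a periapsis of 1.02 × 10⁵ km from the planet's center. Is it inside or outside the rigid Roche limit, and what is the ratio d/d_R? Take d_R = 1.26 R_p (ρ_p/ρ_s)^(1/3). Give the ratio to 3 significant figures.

d_R = 1.26 × (58200 km) × (687/2140)^(1/3) = 50210 km
d/d_R = (1.02 × 10⁵) / (50210) = 2.03
Since d/d_R > 1, the body is outside the Roche limit.

outside; d/d_R ≈ 2.03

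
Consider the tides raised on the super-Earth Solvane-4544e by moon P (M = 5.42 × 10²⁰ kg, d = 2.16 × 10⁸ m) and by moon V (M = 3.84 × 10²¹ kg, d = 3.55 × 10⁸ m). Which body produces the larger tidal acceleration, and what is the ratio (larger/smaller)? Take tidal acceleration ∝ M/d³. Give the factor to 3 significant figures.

The tide-raising term goes as M/d³ (the gradient of a 1/d² field).
Moon P: (5.42 × 10²⁰) / (2.16 × 10⁸)³ = 5.378 × 10⁻⁵
Moon V: (3.84 × 10²¹) / (3.55 × 10⁸)³ = 8.583 × 10⁻⁵
Ratio (larger/smaller) = 1.60

Moon V, by a factor of ≈ 1.60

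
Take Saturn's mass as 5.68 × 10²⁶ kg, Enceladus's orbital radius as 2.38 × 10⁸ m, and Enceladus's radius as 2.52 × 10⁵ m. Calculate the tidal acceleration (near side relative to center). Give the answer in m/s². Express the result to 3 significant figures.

Δa = 2GMr/d³
   = 2 × (6.674 × 10⁻¹¹) × (5.68 × 10²⁶) × (2.52 × 10⁵) / (2.38 × 10⁸)³
   = 1.42 × 10⁻³ m/s²

1.42 × 10⁻³ m/s²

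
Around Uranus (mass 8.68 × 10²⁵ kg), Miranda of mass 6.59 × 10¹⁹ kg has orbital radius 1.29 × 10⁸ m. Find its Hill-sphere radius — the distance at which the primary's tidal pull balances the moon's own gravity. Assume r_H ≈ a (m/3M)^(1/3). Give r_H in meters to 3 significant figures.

r_H ≈ a (m/3M)^(1/3)
    = (1.29 × 10⁸) × (6.59 × 10¹⁹ / (3 × 8.68 × 10²⁵))^(1/3)
    = 8.16 × 10⁵ m

8.16 × 10⁵ m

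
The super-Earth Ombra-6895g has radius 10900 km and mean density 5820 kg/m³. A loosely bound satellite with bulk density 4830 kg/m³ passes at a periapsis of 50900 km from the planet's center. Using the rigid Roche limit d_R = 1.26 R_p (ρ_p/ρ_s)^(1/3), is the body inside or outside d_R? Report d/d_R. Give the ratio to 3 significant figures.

d_R = 1.26 × (10900 km) × (5820/4830)^(1/3) = 14610 km
d/d_R = (50900) / (14610) = 3.48
Since d/d_R > 1, the body is outside the Roche limit.

outside; d/d_R ≈ 3.48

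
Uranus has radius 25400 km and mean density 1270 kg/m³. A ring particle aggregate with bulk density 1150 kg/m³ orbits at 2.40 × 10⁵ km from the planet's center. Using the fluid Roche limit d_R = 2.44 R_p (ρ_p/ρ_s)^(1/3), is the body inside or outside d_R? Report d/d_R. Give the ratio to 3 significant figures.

outside; d/d_R ≈ 3.75

d_R = 2.44 × (25400 km) × (1270/1150)^(1/3) = 64060 km
d/d_R = (2.40 × 10⁵) / (64060) = 3.75
Since d/d_R > 1, the body is outside the Roche limit.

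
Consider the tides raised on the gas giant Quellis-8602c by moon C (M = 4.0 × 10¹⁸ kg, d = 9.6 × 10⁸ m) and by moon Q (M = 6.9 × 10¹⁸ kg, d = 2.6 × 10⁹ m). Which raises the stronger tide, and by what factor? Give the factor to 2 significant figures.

The tide-raising term goes as M/d³ (the gradient of a 1/d² field).
Moon C: (4.0 × 10¹⁸) / (9.6 × 10⁸)³ = 4.521 × 10⁻⁹
Moon Q: (6.9 × 10¹⁸) / (2.6 × 10⁹)³ = 3.926 × 10⁻¹⁰
Ratio (larger/smaller) = 12

Moon C, by a factor of ≈ 12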